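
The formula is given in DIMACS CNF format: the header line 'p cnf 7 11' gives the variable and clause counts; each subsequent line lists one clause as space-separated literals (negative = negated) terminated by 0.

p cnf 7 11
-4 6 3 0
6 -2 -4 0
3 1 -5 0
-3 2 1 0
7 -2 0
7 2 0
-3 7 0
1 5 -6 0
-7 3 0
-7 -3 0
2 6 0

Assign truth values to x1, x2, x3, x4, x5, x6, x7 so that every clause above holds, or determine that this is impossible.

Branch on x7: set x7 = True.
Unit clause (x3) forces x3 = True.
Now (¬x3) is unsatisfied and unit — conflict.
Undo x7 and try x7 = False.
Unit clause (¬x2) forces x2 = False.
Now (x2) is unsatisfied and unit — conflict.
Neither x7 = True nor x7 = False works.

UNSATISFIABLE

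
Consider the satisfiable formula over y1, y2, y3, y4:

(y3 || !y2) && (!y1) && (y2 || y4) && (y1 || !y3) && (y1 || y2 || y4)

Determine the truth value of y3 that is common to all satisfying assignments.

False

Suppose y3 = true.
From the singleton clause (!y1), y1 = false.
But (y1) is also a unit clause — contradiction.
So every satisfying assignment has y3 = False.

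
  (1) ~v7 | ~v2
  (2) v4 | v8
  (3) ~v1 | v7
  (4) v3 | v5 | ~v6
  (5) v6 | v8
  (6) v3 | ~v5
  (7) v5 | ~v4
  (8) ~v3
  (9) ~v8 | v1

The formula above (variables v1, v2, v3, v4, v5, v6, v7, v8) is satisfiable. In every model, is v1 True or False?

True

Suppose v1 = 0.
From the singleton clause (~v3), v3 = 0.
From the singleton clause (~v5), v5 = 0.
From the singleton clause (~v6), v6 = 0.
From the singleton clause (v8), v8 = 1.
But (~v8) is also a unit clause — contradiction.
So every satisfying assignment has v1 = True.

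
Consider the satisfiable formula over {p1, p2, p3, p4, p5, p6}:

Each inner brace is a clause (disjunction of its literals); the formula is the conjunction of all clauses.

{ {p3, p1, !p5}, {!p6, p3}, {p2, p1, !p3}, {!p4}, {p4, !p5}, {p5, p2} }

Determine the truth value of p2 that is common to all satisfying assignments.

True

Suppose p2 = false.
Unit clause (!p4) forces p4 = false.
Unit clause (!p5) forces p5 = false.
That conflicts with the unit clause (p5).
So every satisfying assignment has p2 = True.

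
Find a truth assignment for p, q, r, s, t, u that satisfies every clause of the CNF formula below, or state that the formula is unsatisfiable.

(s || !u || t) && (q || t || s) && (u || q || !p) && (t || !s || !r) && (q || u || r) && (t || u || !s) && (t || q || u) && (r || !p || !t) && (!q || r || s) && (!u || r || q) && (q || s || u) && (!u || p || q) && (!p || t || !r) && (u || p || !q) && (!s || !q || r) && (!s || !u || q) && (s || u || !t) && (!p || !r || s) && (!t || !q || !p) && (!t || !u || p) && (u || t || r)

Try s = true.
Try t = true.
Try r = true.
Try u = false.
Try q = false.
Unit clause (!p) forces p = false.
Every clause now holds.

p=false; q=false; r=true; s=true; t=true; u=false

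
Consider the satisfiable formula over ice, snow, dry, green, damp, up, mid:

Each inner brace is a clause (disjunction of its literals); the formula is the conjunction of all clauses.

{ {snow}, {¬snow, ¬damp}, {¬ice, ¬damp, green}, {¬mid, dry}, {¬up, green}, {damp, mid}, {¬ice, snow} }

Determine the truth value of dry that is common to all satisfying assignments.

True

Suppose dry = False.
Unit clause (snow) forces snow = True.
Unit clause (¬damp) forces damp = False.
Unit clause (¬mid) forces mid = False.
Now (mid) is unsatisfied and unit — conflict.
So every satisfying assignment has dry = True.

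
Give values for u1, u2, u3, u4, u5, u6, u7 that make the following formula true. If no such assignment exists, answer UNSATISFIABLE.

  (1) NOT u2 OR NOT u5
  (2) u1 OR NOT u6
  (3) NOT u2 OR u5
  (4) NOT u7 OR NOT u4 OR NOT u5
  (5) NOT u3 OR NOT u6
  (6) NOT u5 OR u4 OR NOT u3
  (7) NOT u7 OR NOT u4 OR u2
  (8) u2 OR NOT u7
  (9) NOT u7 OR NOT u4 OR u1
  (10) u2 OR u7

Branch on u2: set u2 = false.
The clause (NOT u7) is unit, so u7 = false.
Now (u7) is unsatisfied and unit — conflict.
So u2 must be the other value — set u2 = true.
The clause (NOT u5) is unit, so u5 = false.
Now (u5) is unsatisfied and unit — conflict.
Either choice for u2 ends in contradiction.

UNSATISFIABLE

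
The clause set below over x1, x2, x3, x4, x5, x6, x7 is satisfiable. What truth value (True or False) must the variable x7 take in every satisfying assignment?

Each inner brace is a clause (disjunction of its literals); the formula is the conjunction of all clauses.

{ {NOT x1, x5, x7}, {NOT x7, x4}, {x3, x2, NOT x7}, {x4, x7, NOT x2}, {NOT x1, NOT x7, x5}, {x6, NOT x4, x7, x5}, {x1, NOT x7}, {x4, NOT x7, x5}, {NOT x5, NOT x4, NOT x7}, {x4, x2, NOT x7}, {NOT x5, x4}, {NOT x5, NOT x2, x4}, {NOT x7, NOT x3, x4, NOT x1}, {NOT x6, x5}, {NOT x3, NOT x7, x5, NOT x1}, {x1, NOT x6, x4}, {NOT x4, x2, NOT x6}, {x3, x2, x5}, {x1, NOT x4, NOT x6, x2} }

False

Suppose x7 = true.
The clause (x4) is unit, so x4 = true.
The clause (x1) is unit, so x1 = true.
The clause (x5) is unit, so x5 = true.
But (NOT x5) is also a unit clause — contradiction.
So every satisfying assignment has x7 = False.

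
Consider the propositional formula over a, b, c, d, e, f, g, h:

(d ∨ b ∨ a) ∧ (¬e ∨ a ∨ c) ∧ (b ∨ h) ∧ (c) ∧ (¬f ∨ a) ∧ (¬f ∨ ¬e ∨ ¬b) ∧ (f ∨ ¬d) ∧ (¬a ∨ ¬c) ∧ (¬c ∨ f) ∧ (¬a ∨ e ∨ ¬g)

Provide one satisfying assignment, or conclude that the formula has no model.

The clause (c) is unit, so c = True.
The clause (¬a) is unit, so a = False.
The clause (¬f) is unit, so f = False.
But (f) is also a unit clause — contradiction.

UNSATISFIABLE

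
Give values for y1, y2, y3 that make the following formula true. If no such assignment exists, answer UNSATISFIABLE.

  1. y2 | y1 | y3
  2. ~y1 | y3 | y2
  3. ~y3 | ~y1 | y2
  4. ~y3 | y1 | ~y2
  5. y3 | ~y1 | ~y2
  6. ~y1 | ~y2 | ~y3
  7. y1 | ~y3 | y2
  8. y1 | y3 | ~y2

Case y2 = 1:
Case y3 = 0:
From the singleton clause (~y1), y1 = 0.
But (y1) is also a unit clause — contradiction.
Undo y3 and try y3 = 1.
From the singleton clause (y1), y1 = 1.
But (~y1) is also a unit clause — contradiction.
Neither y3 = 1 nor y3 = 0 works.
Undo y2 and try y2 = 0.
Case y1 = 1:
From the singleton clause (y3), y3 = 1.
But (~y3) is also a unit clause — contradiction.
Undo y1 and try y1 = 0.
From the singleton clause (y3), y3 = 1.
But (~y3) is also a unit clause — contradiction.
Neither y1 = 1 nor y1 = 0 works.
Neither y2 = 1 nor y2 = 0 works.

UNSATISFIABLE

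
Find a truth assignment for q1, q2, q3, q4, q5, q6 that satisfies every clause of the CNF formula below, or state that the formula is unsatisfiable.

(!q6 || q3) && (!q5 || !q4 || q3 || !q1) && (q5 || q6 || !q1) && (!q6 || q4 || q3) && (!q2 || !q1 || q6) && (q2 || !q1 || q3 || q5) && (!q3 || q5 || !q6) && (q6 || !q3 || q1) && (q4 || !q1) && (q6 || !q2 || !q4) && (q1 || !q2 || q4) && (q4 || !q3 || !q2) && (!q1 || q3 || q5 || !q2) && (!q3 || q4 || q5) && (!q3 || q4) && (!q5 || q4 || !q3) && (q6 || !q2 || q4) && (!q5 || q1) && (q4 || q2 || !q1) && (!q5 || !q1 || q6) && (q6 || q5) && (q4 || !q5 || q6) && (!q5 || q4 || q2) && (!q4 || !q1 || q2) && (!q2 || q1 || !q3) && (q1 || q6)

q1: true, q2: true, q3: true, q4: true, q5: true, q6: true

Case q6 = true:
From the singleton clause (q3), q3 = true.
From the singleton clause (q5), q5 = true.
From the singleton clause (q4), q4 = true.
From the singleton clause (q1), q1 = true.
From the singleton clause (q2), q2 = true.
Every clause now holds.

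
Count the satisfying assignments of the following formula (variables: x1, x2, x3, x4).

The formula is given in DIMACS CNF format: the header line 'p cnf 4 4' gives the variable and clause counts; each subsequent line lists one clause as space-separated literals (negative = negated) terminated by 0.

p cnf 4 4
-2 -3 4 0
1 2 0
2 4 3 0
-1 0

3

There are 2^4 = 16 truth assignments over (x1, x2, x3, x4).
Check each against the 4 clauses (columns in the order x1, x2, x3, x4):
  F F F F  ✗ fails (x1 ∨ x2)
  F F F T  ✗ fails (x1 ∨ x2)
  F F T F  ✗ fails (x1 ∨ x2)
  F F T T  ✗ fails (x1 ∨ x2)
  F T F F  ✓ satisfies all
  F T F T  ✓ satisfies all
  F T T F  ✗ fails (¬x2 ∨ ¬x3 ∨ x4)
  F T T T  ✓ satisfies all
  T F F F  ✗ fails (x2 ∨ x4 ∨ x3)
  T F F T  ✗ fails (¬x1)
  T F T F  ✗ fails (¬x1)
  T F T T  ✗ fails (¬x1)
  T T F F  ✗ fails (¬x1)
  T T F T  ✗ fails (¬x1)
  T T T F  ✗ fails (¬x2 ∨ ¬x3 ∨ x4)
  T T T T  ✗ fails (¬x1)
3 of the 16 rows are models.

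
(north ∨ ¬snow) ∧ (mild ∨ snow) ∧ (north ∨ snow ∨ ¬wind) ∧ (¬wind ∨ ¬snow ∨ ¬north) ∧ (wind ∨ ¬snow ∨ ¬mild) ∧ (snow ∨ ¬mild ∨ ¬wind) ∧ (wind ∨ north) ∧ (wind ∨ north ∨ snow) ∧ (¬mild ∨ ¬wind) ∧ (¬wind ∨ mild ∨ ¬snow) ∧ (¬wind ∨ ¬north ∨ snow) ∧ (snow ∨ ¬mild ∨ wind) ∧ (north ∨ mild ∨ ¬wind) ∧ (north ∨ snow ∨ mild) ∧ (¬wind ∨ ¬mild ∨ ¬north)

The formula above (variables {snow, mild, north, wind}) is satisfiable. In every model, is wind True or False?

False

Suppose wind = True.
The clause (¬mild) is unit, so mild = False.
The clause (snow) is unit, so snow = True.
Now (¬snow) is unsatisfied and unit — conflict.
So every satisfying assignment has wind = False.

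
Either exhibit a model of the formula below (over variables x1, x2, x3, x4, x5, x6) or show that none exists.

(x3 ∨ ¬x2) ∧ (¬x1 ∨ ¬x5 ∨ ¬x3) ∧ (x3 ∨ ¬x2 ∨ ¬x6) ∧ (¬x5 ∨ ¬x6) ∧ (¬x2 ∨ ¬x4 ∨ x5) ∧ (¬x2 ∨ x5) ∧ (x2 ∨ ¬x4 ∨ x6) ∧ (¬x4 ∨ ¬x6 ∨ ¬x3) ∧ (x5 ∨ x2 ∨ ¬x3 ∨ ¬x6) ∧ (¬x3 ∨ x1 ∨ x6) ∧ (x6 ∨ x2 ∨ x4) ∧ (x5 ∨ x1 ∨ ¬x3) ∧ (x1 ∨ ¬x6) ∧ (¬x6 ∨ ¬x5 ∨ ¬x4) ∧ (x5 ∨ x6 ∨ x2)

Suppose x3 = False.
The clause (¬x2) is unit, so x2 = False.
Suppose x5 = False.
The clause (x6) is unit, so x6 = True.
The clause (x1) is unit, so x1 = True.
No clause remains; x4 is free.

x1=True,  x2=False,  x3=False,  x4=False,  x5=False,  x6=True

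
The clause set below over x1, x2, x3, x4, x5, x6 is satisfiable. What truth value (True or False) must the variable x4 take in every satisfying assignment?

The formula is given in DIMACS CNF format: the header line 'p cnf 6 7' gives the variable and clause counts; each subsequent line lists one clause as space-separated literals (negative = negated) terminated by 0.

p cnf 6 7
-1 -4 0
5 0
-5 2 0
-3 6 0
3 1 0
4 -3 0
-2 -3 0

Suppose x4 = True.
(¬x1) alone gives x1 = False.
(x5) alone gives x5 = True.
(x2) alone gives x2 = True.
(x3) alone gives x3 = True.
That conflicts with the unit clause (¬x3).
So every satisfying assignment has x4 = False.

False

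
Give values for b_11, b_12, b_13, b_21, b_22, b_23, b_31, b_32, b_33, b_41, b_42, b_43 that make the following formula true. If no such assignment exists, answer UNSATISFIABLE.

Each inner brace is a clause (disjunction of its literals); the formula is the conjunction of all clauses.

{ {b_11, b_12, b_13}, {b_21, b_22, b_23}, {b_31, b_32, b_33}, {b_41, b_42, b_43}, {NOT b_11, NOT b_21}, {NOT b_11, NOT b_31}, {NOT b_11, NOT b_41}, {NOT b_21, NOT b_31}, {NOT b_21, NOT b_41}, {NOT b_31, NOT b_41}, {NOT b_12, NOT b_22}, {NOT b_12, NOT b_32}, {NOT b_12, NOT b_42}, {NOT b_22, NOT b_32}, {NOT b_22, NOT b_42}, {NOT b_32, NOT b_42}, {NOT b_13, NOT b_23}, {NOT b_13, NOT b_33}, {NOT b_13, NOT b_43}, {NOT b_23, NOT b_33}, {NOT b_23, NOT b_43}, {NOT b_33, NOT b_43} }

UNSATISFIABLE

Try b_11 = false.
Try b_12 = true.
The clause (NOT b_22) is unit, so b_22 = false.
The clause (NOT b_32) is unit, so b_32 = false.
The clause (NOT b_42) is unit, so b_42 = false.
Try b_21 = true.
The clause (NOT b_31) is unit, so b_31 = false.
The clause (b_33) is unit, so b_33 = true.
The clause (NOT b_41) is unit, so b_41 = false.
The clause (b_43) is unit, so b_43 = true.
That conflicts with the unit clause (NOT b_43).
Undo b_21 and try b_21 = false.
The clause (b_23) is unit, so b_23 = true.
The clause (NOT b_13) is unit, so b_13 = false.
The clause (NOT b_33) is unit, so b_33 = false.
The clause (b_31) is unit, so b_31 = true.
The clause (NOT b_41) is unit, so b_41 = false.
The clause (b_43) is unit, so b_43 = true.
That conflicts with the unit clause (NOT b_43).
Both values of b_21 lead to a conflict.
Undo b_12 and try b_12 = false.
The clause (b_13) is unit, so b_13 = true.
The clause (NOT b_23) is unit, so b_23 = false.
The clause (NOT b_33) is unit, so b_33 = false.
The clause (NOT b_43) is unit, so b_43 = false.
Try b_21 = true.
The clause (NOT b_31) is unit, so b_31 = false.
The clause (b_32) is unit, so b_32 = true.
The clause (NOT b_41) is unit, so b_41 = false.
The clause (b_42) is unit, so b_42 = true.
That conflicts with the unit clause (NOT b_42).
Undo b_21 and try b_21 = false.
The clause (b_22) is unit, so b_22 = true.
The clause (NOT b_32) is unit, so b_32 = false.
The clause (b_31) is unit, so b_31 = true.
The clause (NOT b_41) is unit, so b_41 = false.
The clause (b_42) is unit, so b_42 = true.
That conflicts with the unit clause (NOT b_42).
Both values of b_21 lead to a conflict.
Both values of b_12 lead to a conflict.
Undo b_11 and try b_11 = true.
The clause (NOT b_21) is unit, so b_21 = false.
The clause (NOT b_31) is unit, so b_31 = false.
The clause (NOT b_41) is unit, so b_41 = false.
Try b_22 = true.
The clause (NOT b_12) is unit, so b_12 = false.
The clause (NOT b_32) is unit, so b_32 = false.
The clause (b_33) is unit, so b_33 = true.
The clause (NOT b_42) is unit, so b_42 = false.
The clause (b_43) is unit, so b_43 = true.
That conflicts with the unit clause (NOT b_43).
Undo b_22 and try b_22 = false.
The clause (b_23) is unit, so b_23 = true.
The clause (NOT b_13) is unit, so b_13 = false.
The clause (NOT b_33) is unit, so b_33 = false.
The clause (b_32) is unit, so b_32 = true.
The clause (NOT b_12) is unit, so b_12 = false.
The clause (NOT b_42) is unit, so b_42 = false.
The clause (b_43) is unit, so b_43 = true.
That conflicts with the unit clause (NOT b_43).
Both values of b_22 lead to a conflict.
Both values of b_11 lead to a conflict.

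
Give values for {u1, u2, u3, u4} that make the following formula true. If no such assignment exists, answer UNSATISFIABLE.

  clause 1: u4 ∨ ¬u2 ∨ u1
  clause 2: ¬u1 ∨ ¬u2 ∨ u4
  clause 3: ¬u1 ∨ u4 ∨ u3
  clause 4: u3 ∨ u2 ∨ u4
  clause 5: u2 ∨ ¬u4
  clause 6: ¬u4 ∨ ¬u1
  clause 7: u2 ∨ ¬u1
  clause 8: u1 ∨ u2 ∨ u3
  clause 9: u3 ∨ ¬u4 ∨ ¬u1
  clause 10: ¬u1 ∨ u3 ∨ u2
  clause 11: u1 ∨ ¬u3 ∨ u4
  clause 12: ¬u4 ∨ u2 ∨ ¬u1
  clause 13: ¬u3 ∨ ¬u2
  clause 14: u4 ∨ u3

u1: False, u2: True, u3: False, u4: True

Try u2 = True.
From the singleton clause (¬u3), u3 = False.
From the singleton clause (u4), u4 = True.
From the singleton clause (¬u1), u1 = False.
Every clause now holds.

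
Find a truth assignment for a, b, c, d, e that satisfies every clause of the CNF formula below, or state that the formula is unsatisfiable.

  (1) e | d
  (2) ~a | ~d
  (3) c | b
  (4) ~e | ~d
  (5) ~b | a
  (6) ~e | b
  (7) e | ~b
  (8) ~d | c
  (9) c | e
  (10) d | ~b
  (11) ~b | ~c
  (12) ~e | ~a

Suppose e = 0.
(d) alone gives d = 1.
(~a) alone gives a = 0.
(~b) alone gives b = 0.
(c) alone gives c = 1.
Every clause now holds.

a ↦ 0; b ↦ 0; c ↦ 1; d ↦ 1; e ↦ 0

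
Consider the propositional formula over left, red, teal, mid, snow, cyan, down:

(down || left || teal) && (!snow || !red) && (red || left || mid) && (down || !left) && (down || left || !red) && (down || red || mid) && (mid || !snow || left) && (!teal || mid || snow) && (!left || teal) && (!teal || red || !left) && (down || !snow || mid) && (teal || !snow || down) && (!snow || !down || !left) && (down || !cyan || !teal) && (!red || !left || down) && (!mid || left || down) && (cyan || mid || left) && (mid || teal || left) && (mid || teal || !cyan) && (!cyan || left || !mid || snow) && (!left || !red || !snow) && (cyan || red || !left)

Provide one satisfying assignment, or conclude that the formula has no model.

left=false,  red=true,  teal=false,  mid=true,  snow=false,  cyan=false,  down=true

Suppose snow = false.
Suppose down = true.
Suppose teal = false.
Unit clause (!left) forces left = false.
Unit clause (mid) forces mid = true.
Unit clause (!cyan) forces cyan = false.
No clause remains; red is free.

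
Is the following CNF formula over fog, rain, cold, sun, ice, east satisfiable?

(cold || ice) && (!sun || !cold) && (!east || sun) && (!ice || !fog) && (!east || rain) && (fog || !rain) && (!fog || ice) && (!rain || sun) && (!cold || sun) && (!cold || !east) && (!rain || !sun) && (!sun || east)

Yes, satisfiable

Branch on cold: set cold = false.
From the singleton clause (ice), ice = true.
From the singleton clause (!fog), fog = false.
From the singleton clause (!rain), rain = false.
From the singleton clause (!east), east = false.
From the singleton clause (!sun), sun = false.
All clauses are satisfied.
A satisfying assignment: fog=false; rain=false; cold=false; sun=false; ice=true; east=false.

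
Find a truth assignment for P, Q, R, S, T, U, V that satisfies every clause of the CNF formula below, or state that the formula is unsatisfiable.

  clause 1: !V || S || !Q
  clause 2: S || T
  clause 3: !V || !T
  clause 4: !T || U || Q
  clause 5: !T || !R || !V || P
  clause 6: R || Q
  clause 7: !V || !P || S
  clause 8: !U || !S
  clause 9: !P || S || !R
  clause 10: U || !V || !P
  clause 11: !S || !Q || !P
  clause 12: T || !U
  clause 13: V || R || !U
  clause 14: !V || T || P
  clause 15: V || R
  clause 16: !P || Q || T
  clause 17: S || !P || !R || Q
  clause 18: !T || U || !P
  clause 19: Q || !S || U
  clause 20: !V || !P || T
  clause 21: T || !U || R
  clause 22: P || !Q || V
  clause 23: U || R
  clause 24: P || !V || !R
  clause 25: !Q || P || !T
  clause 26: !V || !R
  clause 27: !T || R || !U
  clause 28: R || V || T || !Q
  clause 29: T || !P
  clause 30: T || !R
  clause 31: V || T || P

Branch on S: set S = false.
From the singleton clause (T), T = true.
From the singleton clause (!V), V = false.
From the singleton clause (R), R = true.
From the singleton clause (!P), P = false.
From the singleton clause (!Q), Q = false.
From the singleton clause (U), U = true.
This assignment satisfies each clause.

P: false, Q: false, R: true, S: false, T: true, U: true, V: false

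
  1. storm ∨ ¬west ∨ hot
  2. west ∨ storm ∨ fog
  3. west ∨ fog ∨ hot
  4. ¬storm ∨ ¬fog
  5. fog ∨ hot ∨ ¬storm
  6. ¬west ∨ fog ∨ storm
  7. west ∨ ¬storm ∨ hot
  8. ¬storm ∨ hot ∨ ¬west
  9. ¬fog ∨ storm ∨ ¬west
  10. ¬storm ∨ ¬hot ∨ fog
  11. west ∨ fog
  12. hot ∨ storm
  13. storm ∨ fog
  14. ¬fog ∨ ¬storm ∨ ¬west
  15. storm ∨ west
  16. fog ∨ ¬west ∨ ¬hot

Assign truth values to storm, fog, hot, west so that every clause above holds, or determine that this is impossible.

Try storm = False.
(hot) alone gives hot = True.
(fog) alone gives fog = True.
(¬west) alone gives west = False.
Now (west) is unsatisfied and unit — conflict.
Undo storm and try storm = True.
(¬fog) alone gives fog = False.
(hot) alone gives hot = True.
Now (¬hot) is unsatisfied and unit — conflict.
Both values of storm lead to a conflict.

UNSATISFIABLE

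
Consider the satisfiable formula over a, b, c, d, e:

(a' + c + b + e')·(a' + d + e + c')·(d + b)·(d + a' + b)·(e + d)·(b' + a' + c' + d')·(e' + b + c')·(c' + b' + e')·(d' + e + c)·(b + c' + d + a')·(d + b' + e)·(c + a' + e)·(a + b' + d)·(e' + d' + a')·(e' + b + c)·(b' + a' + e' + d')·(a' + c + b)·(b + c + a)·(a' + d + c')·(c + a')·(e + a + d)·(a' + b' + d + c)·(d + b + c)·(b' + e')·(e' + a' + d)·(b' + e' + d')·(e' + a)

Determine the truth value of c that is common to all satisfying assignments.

True

Suppose c = 0.
From the singleton clause (a'), a = 0.
From the singleton clause (b), b = 1.
From the singleton clause (d), d = 1.
From the singleton clause (e), e = 1.
But (e') is also a unit clause — contradiction.
So every satisfying assignment has c = True.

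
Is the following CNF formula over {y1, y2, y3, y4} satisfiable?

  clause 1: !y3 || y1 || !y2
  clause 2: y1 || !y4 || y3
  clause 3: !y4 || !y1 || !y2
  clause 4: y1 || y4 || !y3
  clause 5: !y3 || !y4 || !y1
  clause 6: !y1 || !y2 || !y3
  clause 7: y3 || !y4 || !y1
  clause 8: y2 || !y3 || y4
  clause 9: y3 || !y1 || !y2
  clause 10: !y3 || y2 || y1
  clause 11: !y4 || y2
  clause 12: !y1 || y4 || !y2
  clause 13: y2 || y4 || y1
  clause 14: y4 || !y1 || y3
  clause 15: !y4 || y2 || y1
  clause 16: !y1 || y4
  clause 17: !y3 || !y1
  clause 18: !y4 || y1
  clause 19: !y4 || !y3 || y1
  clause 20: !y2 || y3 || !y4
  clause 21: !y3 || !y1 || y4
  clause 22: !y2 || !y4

Case y4 = false:
From the singleton clause (!y1), y1 = false.
From the singleton clause (!y3), y3 = false.
From the singleton clause (y2), y2 = true.
Every clause now holds.
A satisfying assignment: y1=false, y2=true, y3=false, y4=false.

Satisfiable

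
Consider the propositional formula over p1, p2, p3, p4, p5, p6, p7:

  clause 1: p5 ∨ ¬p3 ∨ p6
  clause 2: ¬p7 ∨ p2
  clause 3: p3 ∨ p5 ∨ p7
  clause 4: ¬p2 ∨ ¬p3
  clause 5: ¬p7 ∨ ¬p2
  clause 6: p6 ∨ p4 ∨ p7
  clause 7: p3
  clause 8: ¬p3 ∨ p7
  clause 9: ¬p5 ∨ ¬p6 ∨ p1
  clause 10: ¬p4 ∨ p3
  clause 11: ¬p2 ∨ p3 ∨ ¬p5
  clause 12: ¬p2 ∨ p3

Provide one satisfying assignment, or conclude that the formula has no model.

UNSATISFIABLE

From the singleton clause (p3), p3 = True.
From the singleton clause (¬p2), p2 = False.
From the singleton clause (¬p7), p7 = False.
But (p7) is also a unit clause — contradiction.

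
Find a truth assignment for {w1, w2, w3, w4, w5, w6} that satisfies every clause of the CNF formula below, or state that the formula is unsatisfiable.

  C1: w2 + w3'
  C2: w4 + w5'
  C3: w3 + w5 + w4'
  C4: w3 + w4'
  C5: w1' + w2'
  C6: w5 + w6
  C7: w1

w1: 1,  w2: 0,  w3: 0,  w4: 0,  w5: 0,  w6: 1

Unit clause (w1) forces w1 = 1.
Unit clause (w2') forces w2 = 0.
Unit clause (w3') forces w3 = 0.
Unit clause (w4') forces w4 = 0.
Unit clause (w5') forces w5 = 0.
Unit clause (w6) forces w6 = 1.
Every clause now holds.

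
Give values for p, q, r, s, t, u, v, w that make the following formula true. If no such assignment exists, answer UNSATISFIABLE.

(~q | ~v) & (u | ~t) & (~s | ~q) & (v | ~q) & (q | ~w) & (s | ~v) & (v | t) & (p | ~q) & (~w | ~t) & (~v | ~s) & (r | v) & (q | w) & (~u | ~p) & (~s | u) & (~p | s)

Try q = 0.
From the singleton clause (~w), w = 0.
Now (w) is unsatisfied and unit — conflict.
Undo q and try q = 1.
From the singleton clause (~v), v = 0.
Now (v) is unsatisfied and unit — conflict.
Neither q = 1 nor q = 0 works.

UNSATISFIABLE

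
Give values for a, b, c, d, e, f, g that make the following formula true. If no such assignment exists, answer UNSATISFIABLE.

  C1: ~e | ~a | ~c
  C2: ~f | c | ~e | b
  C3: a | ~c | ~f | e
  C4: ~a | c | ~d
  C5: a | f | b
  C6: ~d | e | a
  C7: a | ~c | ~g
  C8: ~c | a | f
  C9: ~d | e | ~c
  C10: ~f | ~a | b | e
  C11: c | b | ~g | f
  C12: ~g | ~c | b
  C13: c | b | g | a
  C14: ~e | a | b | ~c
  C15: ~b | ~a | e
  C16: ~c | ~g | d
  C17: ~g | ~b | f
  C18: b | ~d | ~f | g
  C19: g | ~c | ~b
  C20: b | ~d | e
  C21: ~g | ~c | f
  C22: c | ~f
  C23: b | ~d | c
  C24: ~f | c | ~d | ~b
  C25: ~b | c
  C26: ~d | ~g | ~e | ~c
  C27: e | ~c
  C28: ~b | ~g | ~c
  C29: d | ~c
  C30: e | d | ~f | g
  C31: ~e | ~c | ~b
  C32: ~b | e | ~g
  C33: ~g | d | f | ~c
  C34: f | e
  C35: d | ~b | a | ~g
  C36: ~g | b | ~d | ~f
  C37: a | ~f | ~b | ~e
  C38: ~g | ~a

Try c = 0.
Unit clause (~f) forces f = 0.
Unit clause (~b) forces b = 0.
Unit clause (a) forces a = 1.
Unit clause (~d) forces d = 0.
Unit clause (~g) forces g = 0.
Unit clause (e) forces e = 1.
Every clause now holds.

a ↦ 1,  b ↦ 0,  c ↦ 0,  d ↦ 0,  e ↦ 1,  f ↦ 0,  g ↦ 0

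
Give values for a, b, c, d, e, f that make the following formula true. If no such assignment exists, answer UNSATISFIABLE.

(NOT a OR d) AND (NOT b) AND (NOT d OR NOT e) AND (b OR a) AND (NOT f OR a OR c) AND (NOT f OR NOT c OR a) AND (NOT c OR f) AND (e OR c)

a: true,  b: false,  c: true,  d: true,  e: false,  f: true

The clause (NOT b) is unit, so b = false.
The clause (a) is unit, so a = true.
The clause (d) is unit, so d = true.
The clause (NOT e) is unit, so e = false.
The clause (c) is unit, so c = true.
The clause (f) is unit, so f = true.
All clauses are satisfied.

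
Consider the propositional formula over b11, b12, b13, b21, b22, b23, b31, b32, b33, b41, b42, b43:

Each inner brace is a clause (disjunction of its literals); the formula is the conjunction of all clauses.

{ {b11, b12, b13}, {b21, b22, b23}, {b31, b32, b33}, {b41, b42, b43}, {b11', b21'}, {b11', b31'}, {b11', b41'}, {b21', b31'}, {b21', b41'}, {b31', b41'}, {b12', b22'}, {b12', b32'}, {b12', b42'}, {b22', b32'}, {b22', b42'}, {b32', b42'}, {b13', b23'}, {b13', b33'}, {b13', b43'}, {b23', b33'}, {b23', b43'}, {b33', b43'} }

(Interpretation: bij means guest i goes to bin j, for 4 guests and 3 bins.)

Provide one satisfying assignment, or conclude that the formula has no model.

Case b11 = 0:
Case b12 = 1:
(b22') alone gives b22 = 0.
(b32') alone gives b32 = 0.
(b42') alone gives b42 = 0.
Case b21 = 1:
(b31') alone gives b31 = 0.
(b33) alone gives b33 = 1.
(b41') alone gives b41 = 0.
(b43) alone gives b43 = 1.
But (b43') is also a unit clause — contradiction.
Backtrack on b21: now try b21 = 0.
(b23) alone gives b23 = 1.
(b13') alone gives b13 = 0.
(b33') alone gives b33 = 0.
(b31) alone gives b31 = 1.
(b41') alone gives b41 = 0.
(b43) alone gives b43 = 1.
But (b43') is also a unit clause — contradiction.
Neither b21 = 1 nor b21 = 0 works.
Backtrack on b12: now try b12 = 0.
(b13) alone gives b13 = 1.
(b23') alone gives b23 = 0.
(b33') alone gives b33 = 0.
(b43') alone gives b43 = 0.
Case b21 = 1:
(b31') alone gives b31 = 0.
(b32) alone gives b32 = 1.
(b41') alone gives b41 = 0.
(b42) alone gives b42 = 1.
But (b42') is also a unit clause — contradiction.
Backtrack on b21: now try b21 = 0.
(b22) alone gives b22 = 1.
(b32') alone gives b32 = 0.
(b31) alone gives b31 = 1.
(b41') alone gives b41 = 0.
(b42) alone gives b42 = 1.
But (b42') is also a unit clause — contradiction.
Neither b21 = 1 nor b21 = 0 works.
Neither b12 = 1 nor b12 = 0 works.
Backtrack on b11: now try b11 = 1.
(b21') alone gives b21 = 0.
(b31') alone gives b31 = 0.
(b41') alone gives b41 = 0.
Case b22 = 1:
(b12') alone gives b12 = 0.
(b32') alone gives b32 = 0.
(b33) alone gives b33 = 1.
(b42') alone gives b42 = 0.
(b43) alone gives b43 = 1.
But (b43') is also a unit clause — contradiction.
Backtrack on b22: now try b22 = 0.
(b23) alone gives b23 = 1.
(b13') alone gives b13 = 0.
(b33') alone gives b33 = 0.
(b32) alone gives b32 = 1.
(b12') alone gives b12 = 0.
(b42') alone gives b42 = 0.
(b43) alone gives b43 = 1.
But (b43') is also a unit clause — contradiction.
Neither b22 = 1 nor b22 = 0 works.
Neither b11 = 1 nor b11 = 0 works.

UNSATISFIABLE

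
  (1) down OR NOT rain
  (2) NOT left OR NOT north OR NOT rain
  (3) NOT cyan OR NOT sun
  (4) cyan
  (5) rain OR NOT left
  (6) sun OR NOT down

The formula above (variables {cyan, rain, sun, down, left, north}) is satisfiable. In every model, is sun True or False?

Suppose sun = true.
The clause (NOT cyan) is unit, so cyan = false.
That conflicts with the unit clause (cyan).
So every satisfying assignment has sun = False.

False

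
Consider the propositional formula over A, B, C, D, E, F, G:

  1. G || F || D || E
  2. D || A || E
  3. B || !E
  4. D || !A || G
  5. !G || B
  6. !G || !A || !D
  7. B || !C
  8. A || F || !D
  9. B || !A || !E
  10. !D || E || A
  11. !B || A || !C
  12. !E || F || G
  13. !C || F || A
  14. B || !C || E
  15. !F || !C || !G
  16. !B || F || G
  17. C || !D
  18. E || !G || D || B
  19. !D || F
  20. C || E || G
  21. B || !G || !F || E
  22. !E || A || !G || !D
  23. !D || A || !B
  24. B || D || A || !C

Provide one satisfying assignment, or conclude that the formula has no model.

A ↦ true; B ↦ true; C ↦ true; D ↦ true; E ↦ false; F ↦ true; G ↦ false

Branch on B: set B = true.
Branch on A: set A = true.
Branch on D: set D = true.
Unit clause (!G) forces G = false.
Unit clause (F) forces F = true.
Unit clause (C) forces C = true.
No clause remains; E is free.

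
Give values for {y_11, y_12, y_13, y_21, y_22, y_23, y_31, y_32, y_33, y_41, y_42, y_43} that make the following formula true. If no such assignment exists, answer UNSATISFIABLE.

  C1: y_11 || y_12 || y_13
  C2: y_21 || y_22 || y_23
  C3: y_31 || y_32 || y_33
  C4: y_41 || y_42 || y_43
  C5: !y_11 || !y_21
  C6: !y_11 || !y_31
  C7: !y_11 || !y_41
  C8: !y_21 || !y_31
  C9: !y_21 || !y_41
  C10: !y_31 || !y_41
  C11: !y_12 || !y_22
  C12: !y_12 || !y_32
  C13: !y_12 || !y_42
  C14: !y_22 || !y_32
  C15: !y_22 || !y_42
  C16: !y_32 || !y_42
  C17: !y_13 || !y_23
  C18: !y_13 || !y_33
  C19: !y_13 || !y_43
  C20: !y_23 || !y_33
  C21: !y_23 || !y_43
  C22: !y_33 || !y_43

UNSATISFIABLE

Try y_11 = false.
Try y_12 = true.
The clause (!y_22) is unit, so y_22 = false.
The clause (!y_32) is unit, so y_32 = false.
The clause (!y_42) is unit, so y_42 = false.
Try y_21 = true.
The clause (!y_31) is unit, so y_31 = false.
The clause (y_33) is unit, so y_33 = true.
The clause (!y_41) is unit, so y_41 = false.
The clause (y_43) is unit, so y_43 = true.
But (!y_43) is also a unit clause — contradiction.
That branch fails; take y_21 = false instead.
The clause (y_23) is unit, so y_23 = true.
The clause (!y_13) is unit, so y_13 = false.
The clause (!y_33) is unit, so y_33 = false.
The clause (y_31) is unit, so y_31 = true.
The clause (!y_41) is unit, so y_41 = false.
The clause (y_43) is unit, so y_43 = true.
But (!y_43) is also a unit clause — contradiction.
Both values of y_21 lead to a conflict.
That branch fails; take y_12 = false instead.
The clause (y_13) is unit, so y_13 = true.
The clause (!y_23) is unit, so y_23 = false.
The clause (!y_33) is unit, so y_33 = false.
The clause (!y_43) is unit, so y_43 = false.
Try y_21 = true.
The clause (!y_31) is unit, so y_31 = false.
The clause (y_32) is unit, so y_32 = true.
The clause (!y_41) is unit, so y_41 = false.
The clause (y_42) is unit, so y_42 = true.
But (!y_42) is also a unit clause — contradiction.
That branch fails; take y_21 = false instead.
The clause (y_22) is unit, so y_22 = true.
The clause (!y_32) is unit, so y_32 = false.
The clause (y_31) is unit, so y_31 = true.
The clause (!y_41) is unit, so y_41 = false.
The clause (y_42) is unit, so y_42 = true.
But (!y_42) is also a unit clause — contradiction.
Both values of y_21 lead to a conflict.
Both values of y_12 lead to a conflict.
That branch fails; take y_11 = true instead.
The clause (!y_21) is unit, so y_21 = false.
The clause (!y_31) is unit, so y_31 = false.
The clause (!y_41) is unit, so y_41 = false.
Try y_22 = true.
The clause (!y_12) is unit, so y_12 = false.
The clause (!y_32) is unit, so y_32 = false.
The clause (y_33) is unit, so y_33 = true.
The clause (!y_42) is unit, so y_42 = false.
The clause (y_43) is unit, so y_43 = true.
But (!y_43) is also a unit clause — contradiction.
That branch fails; take y_22 = false instead.
The clause (y_23) is unit, so y_23 = true.
The clause (!y_13) is unit, so y_13 = false.
The clause (!y_33) is unit, so y_33 = false.
The clause (y_32) is unit, so y_32 = true.
The clause (!y_12) is unit, so y_12 = false.
The clause (!y_42) is unit, so y_42 = false.
The clause (y_43) is unit, so y_43 = true.
But (!y_43) is also a unit clause — contradiction.
Both values of y_22 lead to a conflict.
Both values of y_11 lead to a conflict.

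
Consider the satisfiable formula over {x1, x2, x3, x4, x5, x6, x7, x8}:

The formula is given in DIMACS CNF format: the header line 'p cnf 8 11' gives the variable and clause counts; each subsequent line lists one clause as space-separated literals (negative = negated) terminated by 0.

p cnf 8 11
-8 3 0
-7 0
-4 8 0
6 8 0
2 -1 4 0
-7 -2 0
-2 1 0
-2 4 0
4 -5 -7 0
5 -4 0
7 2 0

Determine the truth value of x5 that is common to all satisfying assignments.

Suppose x5 = False.
From the singleton clause (¬x7), x7 = False.
From the singleton clause (¬x4), x4 = False.
From the singleton clause (¬x2), x2 = False.
But (x2) is also a unit clause — contradiction.
So every satisfying assignment has x5 = True.

True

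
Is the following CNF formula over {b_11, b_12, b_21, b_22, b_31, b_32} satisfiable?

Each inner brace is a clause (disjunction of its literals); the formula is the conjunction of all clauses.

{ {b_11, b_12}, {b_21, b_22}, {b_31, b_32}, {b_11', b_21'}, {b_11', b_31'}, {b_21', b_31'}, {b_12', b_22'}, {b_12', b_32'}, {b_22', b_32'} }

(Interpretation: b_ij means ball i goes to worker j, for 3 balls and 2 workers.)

Suppose b_11 = 1.
The clause (b_21') is unit, so b_21 = 0.
The clause (b_22) is unit, so b_22 = 1.
The clause (b_31') is unit, so b_31 = 0.
The clause (b_32) is unit, so b_32 = 1.
But (b_32') is also a unit clause — contradiction.
That branch fails; take b_11 = 0 instead.
The clause (b_12) is unit, so b_12 = 1.
The clause (b_22') is unit, so b_22 = 0.
The clause (b_21) is unit, so b_21 = 1.
The clause (b_31') is unit, so b_31 = 0.
The clause (b_32) is unit, so b_32 = 1.
But (b_32') is also a unit clause — contradiction.
Both values of b_11 lead to a conflict.
No assignment satisfies every clause.

No, unsatisfiable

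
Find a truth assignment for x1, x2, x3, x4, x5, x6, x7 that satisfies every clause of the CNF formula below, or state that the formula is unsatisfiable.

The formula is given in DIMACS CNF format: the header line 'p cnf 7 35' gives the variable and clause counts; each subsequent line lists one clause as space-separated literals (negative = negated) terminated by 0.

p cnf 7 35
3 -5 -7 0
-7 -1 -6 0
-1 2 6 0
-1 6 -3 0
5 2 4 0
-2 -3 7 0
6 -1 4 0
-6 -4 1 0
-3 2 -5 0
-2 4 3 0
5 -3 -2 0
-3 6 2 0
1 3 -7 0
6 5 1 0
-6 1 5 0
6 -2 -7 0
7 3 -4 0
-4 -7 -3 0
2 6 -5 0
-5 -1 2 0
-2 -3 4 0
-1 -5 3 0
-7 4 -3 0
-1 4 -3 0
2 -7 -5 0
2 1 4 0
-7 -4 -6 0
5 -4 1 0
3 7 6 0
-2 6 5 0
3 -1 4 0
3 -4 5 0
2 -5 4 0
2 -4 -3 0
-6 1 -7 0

Suppose x3 = True.
Suppose x1 = False.
Suppose x2 = False.
Unit clause (¬x5) forces x5 = False.
Unit clause (x4) forces x4 = True.
That conflicts with the unit clause (¬x4).
Backtrack on x2: now try x2 = True.
Unit clause (x7) forces x7 = True.
Unit clause (x5) forces x5 = True.
Unit clause (x6) forces x6 = True.
That conflicts with the unit clause (¬x6).
Neither x2 = True nor x2 = False works.
Backtrack on x1: now try x1 = True.
Unit clause (x6) forces x6 = True.
Unit clause (¬x7) forces x7 = False.
Unit clause (¬x2) forces x2 = False.
Unit clause (¬x5) forces x5 = False.
Unit clause (x4) forces x4 = True.
That conflicts with the unit clause (¬x4).
Neither x1 = True nor x1 = False works.
Backtrack on x3: now try x3 = False.
Suppose x5 = False.
Unit clause (¬x4) forces x4 = False.
Unit clause (x2) forces x2 = True.
That conflicts with the unit clause (¬x2).
Backtrack on x5: now try x5 = True.
Unit clause (¬x7) forces x7 = False.
Unit clause (¬x4) forces x4 = False.
Unit clause (¬x2) forces x2 = False.
That conflicts with the unit clause (x2).
Neither x5 = True nor x5 = False works.
Neither x3 = True nor x3 = False works.

UNSATISFIABLE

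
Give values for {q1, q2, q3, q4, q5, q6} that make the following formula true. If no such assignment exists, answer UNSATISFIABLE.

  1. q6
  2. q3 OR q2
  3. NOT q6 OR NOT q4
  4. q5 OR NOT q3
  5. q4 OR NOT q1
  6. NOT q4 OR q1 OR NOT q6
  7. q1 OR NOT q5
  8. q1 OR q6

From the singleton clause (q6), q6 = true.
From the singleton clause (NOT q4), q4 = false.
From the singleton clause (NOT q1), q1 = false.
From the singleton clause (NOT q5), q5 = false.
From the singleton clause (NOT q3), q3 = false.
From the singleton clause (q2), q2 = true.
This assignment satisfies each clause.

q1: false, q2: true, q3: false, q4: false, q5: false, q6: true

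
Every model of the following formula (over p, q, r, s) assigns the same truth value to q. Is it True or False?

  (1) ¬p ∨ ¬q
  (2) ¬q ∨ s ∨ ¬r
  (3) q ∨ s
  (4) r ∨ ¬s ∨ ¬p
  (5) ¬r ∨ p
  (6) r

Suppose q = True.
(¬p) alone gives p = False.
(¬r) alone gives r = False.
But (r) is also a unit clause — contradiction.
So every satisfying assignment has q = False.

False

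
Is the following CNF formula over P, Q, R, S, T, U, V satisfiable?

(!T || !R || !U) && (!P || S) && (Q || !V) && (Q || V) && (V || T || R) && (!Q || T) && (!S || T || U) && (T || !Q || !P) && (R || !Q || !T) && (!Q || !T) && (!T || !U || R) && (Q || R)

Try P = false.
Try Q = true.
(T) alone gives T = true.
Now (!T) is unsatisfied and unit — conflict.
So Q must be the other value — set Q = false.
(!V) alone gives V = false.
Now (V) is unsatisfied and unit — conflict.
Both values of Q lead to a conflict.
So P must be the other value — set P = true.
(S) alone gives S = true.
Try Q = true.
(T) alone gives T = true.
Now (!T) is unsatisfied and unit — conflict.
So Q must be the other value — set Q = false.
(!V) alone gives V = false.
Now (V) is unsatisfied and unit — conflict.
Both values of Q lead to a conflict.
Both values of P lead to a conflict.
No assignment satisfies every clause.

No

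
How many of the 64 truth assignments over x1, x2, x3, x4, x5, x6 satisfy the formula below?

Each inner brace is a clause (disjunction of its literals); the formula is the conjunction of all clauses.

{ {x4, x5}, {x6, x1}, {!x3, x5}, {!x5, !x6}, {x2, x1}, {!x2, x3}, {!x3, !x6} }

8

There are 2^6 = 64 truth assignments over (x1, x2, x3, x4, x5, x6).
Split on x3. With x3 = true, the clauses containing x3 are satisfied and !x3 drops from the rest; 4 of the 2^5 = 32 assignments to the other variables satisfy what remains.
With x3 = false, by the same count on the reduced clause set, 4 assignments work.
(One model: x1=T, x2=F, x3=F, x4=F, x5=T, x6=F.)
Total: 4 + 4 = 8.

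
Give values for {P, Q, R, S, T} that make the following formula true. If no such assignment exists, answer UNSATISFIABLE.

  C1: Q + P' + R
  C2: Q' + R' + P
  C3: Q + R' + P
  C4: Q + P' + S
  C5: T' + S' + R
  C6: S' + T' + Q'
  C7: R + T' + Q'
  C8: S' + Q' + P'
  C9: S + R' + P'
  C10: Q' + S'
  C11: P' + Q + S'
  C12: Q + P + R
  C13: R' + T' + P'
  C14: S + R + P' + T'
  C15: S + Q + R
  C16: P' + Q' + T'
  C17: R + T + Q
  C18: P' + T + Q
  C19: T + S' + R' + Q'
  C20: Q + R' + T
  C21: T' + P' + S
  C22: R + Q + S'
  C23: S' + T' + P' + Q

Case Q = 1:
(S') alone gives S = 0.
Case R = 0:
(T') alone gives T = 0.
Every clause is now satisfied; P is unconstrained.

P=0; Q=1; R=0; S=0; T=0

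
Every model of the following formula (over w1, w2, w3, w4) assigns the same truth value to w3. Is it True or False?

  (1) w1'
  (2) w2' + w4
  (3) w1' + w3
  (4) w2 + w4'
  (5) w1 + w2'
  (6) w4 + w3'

Suppose w3 = 1.
From the singleton clause (w1'), w1 = 0.
From the singleton clause (w2'), w2 = 0.
From the singleton clause (w4'), w4 = 0.
But (w4) is also a unit clause — contradiction.
So every satisfying assignment has w3 = False.

False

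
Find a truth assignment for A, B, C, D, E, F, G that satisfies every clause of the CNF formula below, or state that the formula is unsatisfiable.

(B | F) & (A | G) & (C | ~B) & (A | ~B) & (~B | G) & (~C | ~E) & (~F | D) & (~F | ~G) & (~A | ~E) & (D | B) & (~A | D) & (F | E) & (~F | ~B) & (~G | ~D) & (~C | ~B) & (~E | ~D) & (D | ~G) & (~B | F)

Try B = 0.
(F) alone gives F = 1.
(D) alone gives D = 1.
(~G) alone gives G = 0.
(A) alone gives A = 1.
(~E) alone gives E = 0.
No clause remains; C is free.

A ↦ 1; B ↦ 0; C ↦ 1; D ↦ 1; E ↦ 0; F ↦ 1; G ↦ 0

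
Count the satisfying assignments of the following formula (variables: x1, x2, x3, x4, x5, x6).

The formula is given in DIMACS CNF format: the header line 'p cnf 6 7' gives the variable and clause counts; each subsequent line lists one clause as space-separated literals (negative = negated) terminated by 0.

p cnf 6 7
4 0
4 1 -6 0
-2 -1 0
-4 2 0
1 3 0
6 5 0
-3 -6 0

There are 2^6 = 64 truth assignments over (x1, x2, x3, x4, x5, x6).
Split on x4. With x4 = True, the clauses containing x4 are satisfied and ¬x4 drops from the rest; 1 of the 2^5 = 32 assignments to the other variables satisfy what remains.
With x4 = False, by the same count on the reduced clause set, 0 assignments work.
Total: 1 + 0 = 1.

1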